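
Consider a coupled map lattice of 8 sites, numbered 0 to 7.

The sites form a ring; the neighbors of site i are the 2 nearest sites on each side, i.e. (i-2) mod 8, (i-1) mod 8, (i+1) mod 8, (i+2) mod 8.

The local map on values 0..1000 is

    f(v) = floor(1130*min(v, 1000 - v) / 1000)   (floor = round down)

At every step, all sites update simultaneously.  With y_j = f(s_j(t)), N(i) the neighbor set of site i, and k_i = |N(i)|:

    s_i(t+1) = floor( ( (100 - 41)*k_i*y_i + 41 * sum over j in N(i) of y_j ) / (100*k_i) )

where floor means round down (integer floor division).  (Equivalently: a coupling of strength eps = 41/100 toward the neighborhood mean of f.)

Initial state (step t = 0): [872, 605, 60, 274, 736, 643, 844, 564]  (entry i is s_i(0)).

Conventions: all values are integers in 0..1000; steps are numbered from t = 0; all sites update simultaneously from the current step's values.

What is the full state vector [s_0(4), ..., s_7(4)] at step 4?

Answer: [394, 427, 373, 418, 401, 450, 417, 457]

Derivation:
t=0: [872, 605, 60, 274, 736, 643, 844, 564]
t=1: [206, 366, 162, 306, 273, 368, 240, 410]
t=2: [273, 369, 241, 338, 306, 387, 305, 409]
t=3: [334, 391, 309, 375, 350, 414, 362, 426]
t=4: [394, 427, 373, 418, 401, 450, 417, 457]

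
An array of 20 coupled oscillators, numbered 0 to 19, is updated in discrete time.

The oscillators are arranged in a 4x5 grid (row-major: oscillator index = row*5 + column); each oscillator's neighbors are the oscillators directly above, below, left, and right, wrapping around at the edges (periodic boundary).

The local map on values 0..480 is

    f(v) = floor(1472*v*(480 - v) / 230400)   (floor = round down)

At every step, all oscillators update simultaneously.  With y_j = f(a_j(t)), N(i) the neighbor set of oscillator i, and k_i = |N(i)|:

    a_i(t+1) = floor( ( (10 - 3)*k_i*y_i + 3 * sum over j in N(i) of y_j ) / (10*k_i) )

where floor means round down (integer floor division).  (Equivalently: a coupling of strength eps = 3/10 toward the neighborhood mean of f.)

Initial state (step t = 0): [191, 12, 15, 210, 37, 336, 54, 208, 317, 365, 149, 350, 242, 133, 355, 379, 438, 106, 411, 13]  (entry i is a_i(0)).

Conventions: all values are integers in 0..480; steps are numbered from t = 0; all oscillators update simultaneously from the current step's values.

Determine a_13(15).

Simulating step by step:
t=0: [191, 12, 15, 210, 37, 336, 54, 208, 317, 365, 149, 350, 242, 133, 355, 379, 438, 106, 411, 13]
t=1: [298, 73, 106, 302, 149, 297, 176, 319, 327, 264, 304, 273, 346, 292, 266, 232, 143, 230, 197, 87]
t=2: [333, 225, 269, 333, 315, 347, 330, 320, 327, 355, 346, 349, 312, 345, 349, 347, 311, 347, 345, 257]
t=3: [314, 355, 350, 316, 327, 296, 317, 328, 314, 290, 295, 300, 324, 301, 297, 303, 327, 305, 303, 347]
t=4: [329, 293, 298, 328, 321, 345, 327, 318, 333, 347, 347, 340, 326, 341, 343, 336, 321, 334, 337, 307]
t=5: [318, 343, 340, 319, 323, 299, 319, 327, 311, 298, 296, 307, 317, 304, 302, 312, 323, 315, 310, 330]
t=6: [327, 306, 308, 326, 325, 342, 327, 320, 334, 343, 344, 336, 330, 339, 341, 332, 323, 329, 333, 321]
t=7: [318, 335, 334, 320, 319, 303, 319, 325, 311, 302, 300, 310, 315, 306, 303, 314, 322, 318, 313, 321]
t=8: [328, 313, 314, 326, 328, 340, 327, 322, 334, 341, 342, 334, 331, 338, 340, 332, 325, 327, 332, 328]
t=9: [317, 329, 330, 319, 316, 305, 318, 323, 311, 304, 303, 311, 315, 307, 304, 313, 320, 319, 313, 316]
t=10: [330, 319, 318, 328, 331, 339, 329, 324, 334, 339, 340, 334, 331, 337, 340, 332, 327, 327, 332, 332]
t=11: [315, 325, 326, 317, 314, 306, 316, 320, 311, 306, 305, 311, 314, 308, 304, 313, 318, 319, 313, 312]
t=12: [331, 323, 321, 330, 333, 338, 330, 327, 334, 339, 339, 334, 332, 337, 340, 333, 329, 328, 332, 334]
t=13: [314, 321, 323, 315, 311, 307, 315, 318, 311, 305, 305, 311, 313, 307, 304, 312, 316, 317, 313, 310]
t=14: [333, 327, 324, 331, 335, 338, 332, 329, 335, 339, 339, 334, 333, 337, 340, 334, 331, 330, 333, 335]
t=15: [311, 317, 320, 314, 310, 306, 313, 316, 310, 305, 305, 311, 312, 307, 304, 310, 314, 315, 312, 309]

Answer: a_13(15) = 307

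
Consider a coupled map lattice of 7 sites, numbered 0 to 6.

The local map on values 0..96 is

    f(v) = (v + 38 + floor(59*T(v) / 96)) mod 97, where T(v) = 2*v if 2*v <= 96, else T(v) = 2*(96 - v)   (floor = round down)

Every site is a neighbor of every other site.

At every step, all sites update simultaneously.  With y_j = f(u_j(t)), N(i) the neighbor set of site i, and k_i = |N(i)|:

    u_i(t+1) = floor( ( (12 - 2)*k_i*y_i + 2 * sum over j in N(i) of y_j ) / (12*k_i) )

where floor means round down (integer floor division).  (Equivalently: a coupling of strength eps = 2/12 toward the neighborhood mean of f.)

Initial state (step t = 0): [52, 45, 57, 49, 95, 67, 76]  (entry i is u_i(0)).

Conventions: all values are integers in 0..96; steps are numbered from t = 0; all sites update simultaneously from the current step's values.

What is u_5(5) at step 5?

Answer: u_5(5) = 43

Derivation:
t=0: [52, 45, 57, 49, 95, 67, 76]
t=1: [46, 41, 44, 46, 38, 43, 41]
t=2: [41, 32, 38, 41, 27, 35, 32]
t=3: [29, 13, 23, 29, 4, 19, 13]
t=4: [13, 63, 81, 13, 46, 74, 63]
t=5: [62, 45, 41, 62, 44, 43, 45]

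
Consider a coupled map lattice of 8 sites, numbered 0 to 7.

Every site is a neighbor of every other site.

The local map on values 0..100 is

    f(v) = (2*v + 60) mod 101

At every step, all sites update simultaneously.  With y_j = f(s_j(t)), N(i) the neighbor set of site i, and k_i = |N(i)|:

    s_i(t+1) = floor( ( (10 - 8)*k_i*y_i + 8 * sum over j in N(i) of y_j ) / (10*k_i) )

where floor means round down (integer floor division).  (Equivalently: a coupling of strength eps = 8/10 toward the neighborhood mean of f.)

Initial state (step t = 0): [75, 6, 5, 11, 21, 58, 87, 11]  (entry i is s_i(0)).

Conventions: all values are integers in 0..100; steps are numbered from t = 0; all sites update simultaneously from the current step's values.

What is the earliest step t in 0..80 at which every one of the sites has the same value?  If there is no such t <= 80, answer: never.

Answer: 3
Key observation: Synchronization is absorbing here: once all sites are equal they stay equal, and step 3 is the first all-equal step.

Derivation:
t=0: [75, 6, 5, 11, 21, 58, 87, 11]  (not all equal)
t=1: [48, 54, 54, 55, 48, 54, 50, 55]  (not all equal)
t=2: [62, 63, 63, 63, 62, 63, 63, 63]  (not all equal)
t=3: [84, 84, 84, 84, 84, 84, 84, 84]  (all equal)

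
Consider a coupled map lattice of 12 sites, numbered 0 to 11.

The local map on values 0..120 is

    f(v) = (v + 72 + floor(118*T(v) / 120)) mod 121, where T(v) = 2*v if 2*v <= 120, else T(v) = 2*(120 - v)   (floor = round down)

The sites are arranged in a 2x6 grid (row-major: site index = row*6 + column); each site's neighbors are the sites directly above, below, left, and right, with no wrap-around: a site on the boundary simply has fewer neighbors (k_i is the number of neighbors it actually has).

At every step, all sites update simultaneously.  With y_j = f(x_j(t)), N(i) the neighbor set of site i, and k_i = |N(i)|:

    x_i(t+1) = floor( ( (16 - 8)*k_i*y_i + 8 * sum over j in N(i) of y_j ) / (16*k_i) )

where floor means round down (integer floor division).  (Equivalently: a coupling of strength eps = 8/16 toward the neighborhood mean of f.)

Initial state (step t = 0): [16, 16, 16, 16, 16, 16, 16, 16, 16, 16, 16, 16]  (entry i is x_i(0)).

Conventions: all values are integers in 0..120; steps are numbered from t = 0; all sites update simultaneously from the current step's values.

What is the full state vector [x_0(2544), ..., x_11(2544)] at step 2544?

Answer: [90, 90, 90, 90, 90, 90, 90, 90, 90, 90, 90, 90]
Key observation: The state at step 39, [100, 100, 100, 100, 100, 100, 100, 100, 100, 100, 100, 100], reappears at step 41: the system is in a cycle of period 2 from step 39 on.  Therefore the state at step 2544 equals the state at step 39 + ((2544 - 39) mod 2) = 40, which is [90, 90, 90, 90, 90, 90, 90, 90, 90, 90, 90, 90].

Derivation:
t=0: [16, 16, 16, 16, 16, 16, 16, 16, 16, 16, 16, 16]
t=1: [119, 119, 119, 119, 119, 119, 119, 119, 119, 119, 119, 119]
t=2: [71, 71, 71, 71, 71, 71, 71, 71, 71, 71, 71, 71]
t=3: [118, 118, 118, 118, 118, 118, 118, 118, 118, 118, 118, 118]
t=4: [72, 72, 72, 72, 72, 72, 72, 72, 72, 72, 72, 72]
t=5: [117, 117, 117, 117, 117, 117, 117, 117, 117, 117, 117, 117]
t=6: [73, 73, 73, 73, 73, 73, 73, 73, 73, 73, 73, 73]
t=7: [116, 116, 116, 116, 116, 116, 116, 116, 116, 116, 116, 116]
t=8: [74, 74, 74, 74, 74, 74, 74, 74, 74, 74, 74, 74]
t=9: [115, 115, 115, 115, 115, 115, 115, 115, 115, 115, 115, 115]
t=10: [75, 75, 75, 75, 75, 75, 75, 75, 75, 75, 75, 75]
t=11: [114, 114, 114, 114, 114, 114, 114, 114, 114, 114, 114, 114]
t=12: [76, 76, 76, 76, 76, 76, 76, 76, 76, 76, 76, 76]
t=13: [113, 113, 113, 113, 113, 113, 113, 113, 113, 113, 113, 113]
t=14: [77, 77, 77, 77, 77, 77, 77, 77, 77, 77, 77, 77]
t=15: [112, 112, 112, 112, 112, 112, 112, 112, 112, 112, 112, 112]
t=16: [78, 78, 78, 78, 78, 78, 78, 78, 78, 78, 78, 78]
t=17: [111, 111, 111, 111, 111, 111, 111, 111, 111, 111, 111, 111]
t=18: [79, 79, 79, 79, 79, 79, 79, 79, 79, 79, 79, 79]
t=19: [110, 110, 110, 110, 110, 110, 110, 110, 110, 110, 110, 110]
t=20: [80, 80, 80, 80, 80, 80, 80, 80, 80, 80, 80, 80]
t=21: [109, 109, 109, 109, 109, 109, 109, 109, 109, 109, 109, 109]
t=22: [81, 81, 81, 81, 81, 81, 81, 81, 81, 81, 81, 81]
t=23: [108, 108, 108, 108, 108, 108, 108, 108, 108, 108, 108, 108]
t=24: [82, 82, 82, 82, 82, 82, 82, 82, 82, 82, 82, 82]
t=25: [107, 107, 107, 107, 107, 107, 107, 107, 107, 107, 107, 107]
t=26: [83, 83, 83, 83, 83, 83, 83, 83, 83, 83, 83, 83]
t=27: [106, 106, 106, 106, 106, 106, 106, 106, 106, 106, 106, 106]
t=28: [84, 84, 84, 84, 84, 84, 84, 84, 84, 84, 84, 84]
t=29: [105, 105, 105, 105, 105, 105, 105, 105, 105, 105, 105, 105]
t=30: [85, 85, 85, 85, 85, 85, 85, 85, 85, 85, 85, 85]
t=31: [104, 104, 104, 104, 104, 104, 104, 104, 104, 104, 104, 104]
t=32: [86, 86, 86, 86, 86, 86, 86, 86, 86, 86, 86, 86]
t=33: [103, 103, 103, 103, 103, 103, 103, 103, 103, 103, 103, 103]
t=34: [87, 87, 87, 87, 87, 87, 87, 87, 87, 87, 87, 87]
t=35: [102, 102, 102, 102, 102, 102, 102, 102, 102, 102, 102, 102]
t=36: [88, 88, 88, 88, 88, 88, 88, 88, 88, 88, 88, 88]
t=37: [101, 101, 101, 101, 101, 101, 101, 101, 101, 101, 101, 101]
t=38: [89, 89, 89, 89, 89, 89, 89, 89, 89, 89, 89, 89]
t=39: [100, 100, 100, 100, 100, 100, 100, 100, 100, 100, 100, 100]
t=40: [90, 90, 90, 90, 90, 90, 90, 90, 90, 90, 90, 90]
t=41: [100, 100, 100, 100, 100, 100, 100, 100, 100, 100, 100, 100]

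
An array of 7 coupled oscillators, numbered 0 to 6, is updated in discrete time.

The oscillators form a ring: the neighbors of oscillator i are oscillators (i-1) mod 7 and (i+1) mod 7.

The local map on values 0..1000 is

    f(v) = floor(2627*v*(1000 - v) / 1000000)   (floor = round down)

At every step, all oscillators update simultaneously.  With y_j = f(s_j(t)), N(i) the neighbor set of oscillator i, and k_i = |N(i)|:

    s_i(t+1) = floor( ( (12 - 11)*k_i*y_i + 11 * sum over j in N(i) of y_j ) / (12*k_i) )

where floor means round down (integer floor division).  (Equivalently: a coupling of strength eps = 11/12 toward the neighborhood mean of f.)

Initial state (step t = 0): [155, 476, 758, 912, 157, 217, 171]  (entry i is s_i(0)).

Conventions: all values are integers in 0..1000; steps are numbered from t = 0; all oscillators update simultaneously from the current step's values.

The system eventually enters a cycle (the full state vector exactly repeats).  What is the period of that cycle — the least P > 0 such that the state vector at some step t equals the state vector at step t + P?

Simulating step by step:
t=0: [155, 476, 758, 912, 157, 217, 171]
t=1: [499, 432, 436, 397, 329, 366, 393]
t=2: [636, 649, 636, 613, 615, 603, 631]
t=3: [604, 607, 610, 615, 625, 617, 617]
t=4: [623, 626, 624, 619, 620, 617, 623]
t=5: [616, 616, 616, 617, 619, 617, 618]
t=6: [620, 621, 620, 620, 619, 619, 620]
t=7: [618, 618, 618, 618, 618, 618, 618]
t=8: [620, 620, 620, 620, 620, 620, 620]
t=9: [618, 618, 618, 618, 618, 618, 618]

Answer: 2
Key observation: The state at step 7, [618, 618, 618, 618, 618, 618, 618], reappears at step 9 — and no state repeats earlier — so the cycle the system enters has period 2.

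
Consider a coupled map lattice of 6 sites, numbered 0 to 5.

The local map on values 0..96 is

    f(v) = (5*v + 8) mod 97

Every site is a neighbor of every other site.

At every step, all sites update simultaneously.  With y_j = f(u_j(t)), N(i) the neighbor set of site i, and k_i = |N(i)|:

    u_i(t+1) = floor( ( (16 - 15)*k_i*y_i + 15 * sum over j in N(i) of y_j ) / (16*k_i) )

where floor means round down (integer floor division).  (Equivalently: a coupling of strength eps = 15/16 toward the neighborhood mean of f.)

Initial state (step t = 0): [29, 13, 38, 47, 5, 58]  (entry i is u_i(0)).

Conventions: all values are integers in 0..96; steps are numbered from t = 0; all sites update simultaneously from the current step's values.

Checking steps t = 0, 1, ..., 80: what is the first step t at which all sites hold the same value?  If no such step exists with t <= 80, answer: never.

Answer: 10
Key observation: Synchronization is absorbing here: once all sites are equal they stay equal, and step 10 is the first all-equal step.

Derivation:
t=0: [29, 13, 38, 47, 5, 58]  (not all equal)
t=1: [34, 32, 41, 35, 37, 40]  (not all equal)
t=2: [58, 59, 66, 58, 56, 67]  (not all equal)
t=3: [40, 39, 35, 40, 29, 34]  (not all equal)
t=4: [47, 47, 38, 47, 41, 38]  (not all equal)
t=5: [26, 26, 32, 26, 30, 32]  (not all equal)
t=6: [56, 56, 52, 56, 53, 52]  (not all equal)
t=7: [83, 83, 86, 83, 85, 86]  (not all equal)
t=8: [42, 42, 40, 42, 41, 40]  (not all equal)
t=9: [19, 19, 20, 19, 19, 20]  (not all equal)
t=10: [7, 7, 7, 7, 7, 7]  (all equal)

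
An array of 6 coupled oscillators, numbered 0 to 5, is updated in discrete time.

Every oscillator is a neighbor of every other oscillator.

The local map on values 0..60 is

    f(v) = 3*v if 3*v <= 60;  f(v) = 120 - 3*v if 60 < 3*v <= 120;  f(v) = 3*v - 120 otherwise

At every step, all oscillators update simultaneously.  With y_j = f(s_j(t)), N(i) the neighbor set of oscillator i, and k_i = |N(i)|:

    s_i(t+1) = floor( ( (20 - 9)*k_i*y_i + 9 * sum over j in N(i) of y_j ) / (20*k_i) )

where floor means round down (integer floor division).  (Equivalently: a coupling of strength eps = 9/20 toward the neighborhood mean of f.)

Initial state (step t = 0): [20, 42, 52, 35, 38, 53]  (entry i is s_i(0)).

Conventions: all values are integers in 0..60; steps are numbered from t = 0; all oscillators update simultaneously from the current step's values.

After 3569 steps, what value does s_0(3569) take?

Simulating step by step:
t=0: [20, 42, 52, 35, 38, 53]
t=1: [42, 17, 31, 21, 17, 32]
t=2: [22, 42, 31, 45, 42, 30]
t=3: [37, 15, 24, 19, 15, 26]
t=4: [26, 42, 44, 48, 42, 41]
t=5: [27, 11, 13, 19, 11, 9]
t=6: [38, 35, 38, 46, 35, 32]
t=7: [10, 14, 10, 15, 14, 18]
t=8: [35, 41, 35, 42, 41, 46]
t=9: [12, 6, 12, 8, 6, 13]
t=10: [31, 23, 31, 26, 23, 33]
t=11: [32, 43, 32, 39, 43, 29]
t=12: [20, 13, 20, 10, 13, 24]
t=13: [52, 42, 52, 38, 42, 46]
t=14: [26, 12, 26, 12, 12, 18]
t=15: [41, 38, 41, 38, 38, 46]
t=16: [5, 6, 5, 6, 6, 12]
t=17: [17, 19, 17, 19, 19, 27]
t=18: [51, 54, 51, 54, 54, 46]
t=19: [34, 38, 34, 38, 38, 27]
t=20: [16, 11, 16, 11, 11, 26]
t=21: [43, 36, 43, 36, 36, 40]
t=22: [9, 10, 9, 10, 10, 4]
t=23: [26, 27, 26, 27, 27, 19]
t=24: [42, 41, 42, 41, 41, 49]
t=25: [7, 5, 7, 5, 5, 16]
t=26: [21, 19, 21, 19, 19, 34]
t=27: [53, 53, 53, 53, 53, 35]
t=28: [36, 36, 36, 36, 36, 25]
t=29: [14, 14, 14, 14, 14, 30]
t=30: [40, 40, 40, 40, 40, 35]
t=31: [1, 1, 1, 1, 1, 8]
t=32: [4, 4, 4, 4, 4, 14]
t=33: [14, 14, 14, 14, 14, 28]
t=34: [41, 41, 41, 41, 41, 38]
t=35: [3, 3, 3, 3, 3, 4]
t=36: [9, 9, 9, 9, 9, 10]
t=37: [27, 27, 27, 27, 27, 28]
t=38: [38, 38, 38, 38, 38, 37]
t=39: [6, 6, 6, 6, 6, 7]
t=40: [18, 18, 18, 18, 18, 19]
t=41: [54, 54, 54, 54, 54, 55]
t=42: [42, 42, 42, 42, 42, 43]
t=43: [6, 6, 6, 6, 6, 7]

Answer: s_0(3569) = 54
Key observation: The state at step 39, [6, 6, 6, 6, 6, 7], reappears at step 43: the system is in a cycle of period 4 from step 39 on.  Therefore the state at step 3569 equals the state at step 39 + ((3569 - 39) mod 4) = 41, which is [54, 54, 54, 54, 54, 55].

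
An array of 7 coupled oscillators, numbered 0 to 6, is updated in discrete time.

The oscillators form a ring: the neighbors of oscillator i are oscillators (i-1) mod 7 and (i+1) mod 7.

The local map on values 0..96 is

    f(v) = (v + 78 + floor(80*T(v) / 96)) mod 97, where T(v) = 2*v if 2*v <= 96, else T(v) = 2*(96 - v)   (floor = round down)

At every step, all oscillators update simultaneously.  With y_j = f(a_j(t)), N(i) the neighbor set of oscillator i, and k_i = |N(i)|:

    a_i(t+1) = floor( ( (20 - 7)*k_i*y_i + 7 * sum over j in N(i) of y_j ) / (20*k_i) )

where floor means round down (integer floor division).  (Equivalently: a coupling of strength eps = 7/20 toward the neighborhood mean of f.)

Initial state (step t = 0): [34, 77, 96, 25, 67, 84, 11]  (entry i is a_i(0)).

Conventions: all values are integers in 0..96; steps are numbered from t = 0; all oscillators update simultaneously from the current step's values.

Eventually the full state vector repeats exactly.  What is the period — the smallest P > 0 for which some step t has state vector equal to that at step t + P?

Simulating step by step:
t=0: [34, 77, 96, 25, 67, 84, 11]
t=1: [63, 83, 73, 60, 85, 73, 33]
t=2: [28, 71, 75, 33, 71, 86, 61]
t=3: [52, 86, 87, 77, 87, 70, 26]
t=4: [29, 70, 84, 86, 85, 84, 50]
t=5: [55, 86, 86, 83, 84, 71, 31]
t=6: [30, 69, 83, 84, 86, 86, 58]
t=7: [57, 87, 86, 84, 83, 69, 28]
t=8: [28, 69, 83, 84, 86, 86, 53]
t=9: [53, 86, 86, 84, 83, 69, 29]
t=10: [29, 69, 83, 84, 86, 86, 55]
t=11: [55, 86, 86, 84, 83, 69, 29]
t=12: [29, 69, 83, 84, 86, 86, 55]

Answer: 2
Key observation: The state at step 10, [29, 69, 83, 84, 86, 86, 55], reappears at step 12 — and no state repeats earlier — so the cycle the system enters has period 2.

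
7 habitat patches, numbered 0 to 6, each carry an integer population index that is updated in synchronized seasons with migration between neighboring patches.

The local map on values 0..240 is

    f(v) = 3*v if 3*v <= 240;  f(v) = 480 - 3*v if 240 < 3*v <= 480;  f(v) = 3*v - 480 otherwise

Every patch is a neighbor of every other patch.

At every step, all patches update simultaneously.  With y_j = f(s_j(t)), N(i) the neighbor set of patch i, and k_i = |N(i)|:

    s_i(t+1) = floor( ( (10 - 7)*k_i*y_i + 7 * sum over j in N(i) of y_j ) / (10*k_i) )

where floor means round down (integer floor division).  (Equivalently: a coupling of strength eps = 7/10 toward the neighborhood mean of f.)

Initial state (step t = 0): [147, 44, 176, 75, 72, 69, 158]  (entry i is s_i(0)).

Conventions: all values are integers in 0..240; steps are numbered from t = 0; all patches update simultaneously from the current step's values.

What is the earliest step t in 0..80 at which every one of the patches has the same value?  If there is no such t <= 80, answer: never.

Simulating step by step:
t=0: [147, 44, 176, 75, 72, 69, 158]  (not all equal)
t=1: [109, 126, 110, 143, 141, 139, 102]  (not all equal)
t=2: [115, 106, 115, 96, 97, 99, 119]  (not all equal)
t=3: [155, 160, 155, 165, 165, 164, 153]  (not all equal)
t=4: [13, 10, 13, 13, 13, 13, 14]  (not all equal)
t=5: [38, 36, 38, 38, 38, 38, 38]  (not all equal)
t=6: [113, 112, 113, 113, 113, 113, 113]  (not all equal)
t=7: [141, 141, 141, 141, 141, 141, 141]  (all equal)

Answer: 7
Key observation: Synchronization is absorbing here: once all patches are equal they stay equal, and step 7 is the first all-equal step.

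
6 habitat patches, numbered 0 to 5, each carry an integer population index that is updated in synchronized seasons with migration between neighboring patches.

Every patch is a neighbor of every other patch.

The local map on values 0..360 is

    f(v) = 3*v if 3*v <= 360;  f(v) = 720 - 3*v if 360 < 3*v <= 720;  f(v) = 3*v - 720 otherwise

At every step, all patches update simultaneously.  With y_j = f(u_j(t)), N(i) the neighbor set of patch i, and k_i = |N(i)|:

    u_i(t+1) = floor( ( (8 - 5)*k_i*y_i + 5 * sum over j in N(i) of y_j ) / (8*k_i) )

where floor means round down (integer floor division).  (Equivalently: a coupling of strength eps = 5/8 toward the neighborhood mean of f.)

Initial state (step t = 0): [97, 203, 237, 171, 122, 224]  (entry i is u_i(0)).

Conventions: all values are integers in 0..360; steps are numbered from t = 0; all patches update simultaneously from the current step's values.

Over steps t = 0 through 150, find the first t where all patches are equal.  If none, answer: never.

Answer: never
Key observation: The state at step 17 reappears at step 24 — the system is in a cycle of period 7 from step 17 on.  No step 0..24 is synchronized, and the cycle repeats forever, so no step up to 150 (or ever) has all patches equal.

Derivation:
t=0: [97, 203, 237, 171, 122, 224]  (not all equal)
t=1: [200, 155, 129, 179, 216, 139]  (not all equal)
t=2: [188, 222, 241, 204, 176, 234]  (not all equal)
t=3: [105, 79, 67, 93, 114, 70]  (not all equal)
t=4: [276, 257, 248, 267, 283, 250]  (not all equal)
t=5: [79, 65, 58, 73, 85, 60]  (not all equal)
t=6: [216, 206, 201, 212, 221, 202]  (not all equal)
t=7: [86, 93, 97, 89, 82, 96]  (not all equal)
t=8: [268, 273, 276, 270, 265, 275]  (not all equal)
t=9: [91, 94, 97, 92, 88, 96]  (not all equal)
t=10: [277, 279, 282, 278, 275, 281]  (not all equal)
t=11: [114, 116, 118, 115, 113, 117]  (not all equal)
t=12: [345, 346, 348, 346, 344, 347]  (not all equal)
t=13: [317, 318, 319, 318, 316, 318]  (not all equal)
t=14: [232, 233, 234, 233, 231, 233]  (not all equal)
t=15: [22, 21, 21, 21, 23, 21]  (not all equal)
t=16: [64, 64, 64, 64, 65, 64]  (not all equal)
t=17: [192, 192, 192, 192, 193, 192]  (not all equal)
t=18: [143, 143, 143, 143, 142, 143]  (not all equal)
t=19: [291, 291, 291, 291, 292, 291]  (not all equal)
t=20: [153, 153, 153, 153, 154, 153]  (not all equal)
t=21: [260, 260, 260, 260, 259, 260]  (not all equal)
t=22: [59, 59, 59, 59, 58, 59]  (not all equal)
t=23: [176, 176, 176, 176, 175, 176]  (not all equal)
t=24: [192, 192, 192, 192, 193, 192]  (not all equal)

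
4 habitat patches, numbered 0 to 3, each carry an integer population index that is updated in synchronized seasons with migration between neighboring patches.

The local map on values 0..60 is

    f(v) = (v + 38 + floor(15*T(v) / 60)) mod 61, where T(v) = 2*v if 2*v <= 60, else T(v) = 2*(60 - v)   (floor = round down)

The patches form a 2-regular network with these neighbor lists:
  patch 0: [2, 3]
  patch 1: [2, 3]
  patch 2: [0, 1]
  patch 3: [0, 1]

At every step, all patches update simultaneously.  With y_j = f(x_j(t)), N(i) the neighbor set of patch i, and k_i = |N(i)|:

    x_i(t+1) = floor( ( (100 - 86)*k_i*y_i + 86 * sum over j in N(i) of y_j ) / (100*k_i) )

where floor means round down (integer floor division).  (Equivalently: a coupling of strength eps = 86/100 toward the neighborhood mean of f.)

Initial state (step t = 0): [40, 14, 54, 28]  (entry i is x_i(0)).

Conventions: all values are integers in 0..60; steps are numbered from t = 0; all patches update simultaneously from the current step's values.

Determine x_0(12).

Answer: x_0(12) = 54

Derivation:
t=0: [40, 14, 54, 28]
t=1: [26, 31, 41, 39]
t=2: [25, 25, 20, 19]
t=3: [7, 7, 13, 12]
t=4: [55, 55, 49, 49]
t=5: [31, 31, 33, 33]
t=6: [22, 22, 22, 22]
t=7: [10, 10, 10, 10]
t=8: [53, 53, 53, 53]
t=9: [33, 33, 33, 33]
t=10: [23, 23, 23, 23]
t=11: [11, 11, 11, 11]
t=12: [54, 54, 54, 54]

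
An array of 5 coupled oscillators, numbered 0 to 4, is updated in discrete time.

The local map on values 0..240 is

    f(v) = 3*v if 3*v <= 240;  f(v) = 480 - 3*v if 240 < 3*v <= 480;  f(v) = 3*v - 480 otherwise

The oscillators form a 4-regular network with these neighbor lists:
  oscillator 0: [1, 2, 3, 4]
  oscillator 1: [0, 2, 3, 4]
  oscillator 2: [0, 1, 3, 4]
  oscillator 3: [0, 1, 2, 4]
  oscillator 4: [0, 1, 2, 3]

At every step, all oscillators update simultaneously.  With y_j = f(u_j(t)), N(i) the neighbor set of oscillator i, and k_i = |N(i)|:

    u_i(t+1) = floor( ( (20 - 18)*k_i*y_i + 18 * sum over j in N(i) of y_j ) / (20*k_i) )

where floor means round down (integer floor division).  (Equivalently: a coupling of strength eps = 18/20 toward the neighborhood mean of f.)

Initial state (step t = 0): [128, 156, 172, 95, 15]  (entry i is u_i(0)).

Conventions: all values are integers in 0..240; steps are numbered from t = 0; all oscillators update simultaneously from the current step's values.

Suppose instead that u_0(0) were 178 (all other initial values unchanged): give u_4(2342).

Answer: u_4(2342) = 159
Key observation: The state at step 7, [3, 3, 3, 3, 3], reappears at step 15: the system is in a cycle of period 8 from step 7 on.  Therefore the state at step 2342 equals the state at step 7 + ((2342 - 7) mod 8) = 14, which is [159, 159, 159, 159, 159].

Derivation:
t=0: [178, 156, 172, 95, 15]
t=1: [70, 75, 72, 52, 71]
t=2: [203, 201, 202, 210, 202]
t=3: [131, 131, 131, 128, 131]
t=4: [89, 89, 89, 87, 89]
t=5: [214, 214, 214, 213, 214]
t=6: [161, 161, 161, 161, 161]
t=7: [3, 3, 3, 3, 3]
t=8: [9, 9, 9, 9, 9]
t=9: [27, 27, 27, 27, 27]
t=10: [81, 81, 81, 81, 81]
t=11: [237, 237, 237, 237, 237]
t=12: [231, 231, 231, 231, 231]
t=13: [213, 213, 213, 213, 213]
t=14: [159, 159, 159, 159, 159]
t=15: [3, 3, 3, 3, 3]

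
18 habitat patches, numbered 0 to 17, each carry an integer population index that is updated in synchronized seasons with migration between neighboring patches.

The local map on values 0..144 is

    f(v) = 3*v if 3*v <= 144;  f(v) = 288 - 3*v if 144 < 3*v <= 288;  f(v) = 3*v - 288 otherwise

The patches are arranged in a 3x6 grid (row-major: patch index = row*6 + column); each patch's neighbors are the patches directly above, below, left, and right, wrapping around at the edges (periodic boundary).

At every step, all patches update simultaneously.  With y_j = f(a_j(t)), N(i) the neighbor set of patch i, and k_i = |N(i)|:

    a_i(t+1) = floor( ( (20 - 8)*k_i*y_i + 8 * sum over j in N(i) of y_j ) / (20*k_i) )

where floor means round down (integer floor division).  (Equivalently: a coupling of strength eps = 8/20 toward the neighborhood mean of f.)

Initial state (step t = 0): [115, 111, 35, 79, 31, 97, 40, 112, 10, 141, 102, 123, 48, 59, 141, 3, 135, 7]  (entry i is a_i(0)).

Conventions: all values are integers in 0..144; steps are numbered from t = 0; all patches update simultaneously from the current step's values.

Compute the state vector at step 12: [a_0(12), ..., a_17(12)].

Answer: [87, 105, 48, 107, 81, 51, 62, 114, 107, 120, 85, 89, 31, 55, 53, 111, 105, 74]

Derivation:
t=0: [115, 111, 35, 79, 31, 97, 40, 112, 10, 141, 102, 123, 48, 59, 141, 3, 135, 7]
t=1: [65, 59, 89, 64, 74, 27, 105, 59, 60, 91, 53, 64, 117, 103, 106, 49, 84, 47]
t=2: [84, 91, 47, 81, 73, 88, 52, 93, 82, 56, 98, 95, 66, 44, 47, 102, 69, 112]
t=3: [47, 40, 108, 61, 57, 30, 93, 37, 66, 83, 30, 22, 88, 104, 117, 49, 62, 48]
t=4: [108, 103, 59, 96, 108, 100, 39, 90, 78, 66, 86, 72, 46, 46, 66, 115, 110, 114]
t=5: [50, 42, 83, 29, 30, 27, 96, 43, 63, 68, 42, 64, 117, 109, 90, 56, 42, 58]
t=6: [109, 110, 56, 85, 96, 92, 42, 103, 86, 93, 115, 89, 66, 57, 40, 103, 120, 105]
t=7: [50, 54, 94, 34, 17, 15, 92, 44, 45, 19, 44, 34, 84, 97, 100, 36, 53, 35]
t=8: [104, 103, 41, 83, 71, 66, 48, 106, 101, 81, 113, 90, 47, 32, 32, 94, 117, 94]
t=9: [54, 39, 90, 48, 69, 66, 107, 45, 38, 38, 50, 39, 111, 86, 81, 27, 51, 34]
t=10: [104, 101, 52, 115, 99, 96, 62, 110, 99, 116, 127, 106, 56, 52, 51, 92, 121, 99]
t=11: [38, 42, 100, 55, 27, 7, 82, 51, 42, 53, 73, 38, 98, 110, 109, 39, 57, 27]
t=12: [87, 105, 48, 107, 81, 51, 62, 114, 107, 120, 85, 89, 31, 55, 53, 111, 105, 74]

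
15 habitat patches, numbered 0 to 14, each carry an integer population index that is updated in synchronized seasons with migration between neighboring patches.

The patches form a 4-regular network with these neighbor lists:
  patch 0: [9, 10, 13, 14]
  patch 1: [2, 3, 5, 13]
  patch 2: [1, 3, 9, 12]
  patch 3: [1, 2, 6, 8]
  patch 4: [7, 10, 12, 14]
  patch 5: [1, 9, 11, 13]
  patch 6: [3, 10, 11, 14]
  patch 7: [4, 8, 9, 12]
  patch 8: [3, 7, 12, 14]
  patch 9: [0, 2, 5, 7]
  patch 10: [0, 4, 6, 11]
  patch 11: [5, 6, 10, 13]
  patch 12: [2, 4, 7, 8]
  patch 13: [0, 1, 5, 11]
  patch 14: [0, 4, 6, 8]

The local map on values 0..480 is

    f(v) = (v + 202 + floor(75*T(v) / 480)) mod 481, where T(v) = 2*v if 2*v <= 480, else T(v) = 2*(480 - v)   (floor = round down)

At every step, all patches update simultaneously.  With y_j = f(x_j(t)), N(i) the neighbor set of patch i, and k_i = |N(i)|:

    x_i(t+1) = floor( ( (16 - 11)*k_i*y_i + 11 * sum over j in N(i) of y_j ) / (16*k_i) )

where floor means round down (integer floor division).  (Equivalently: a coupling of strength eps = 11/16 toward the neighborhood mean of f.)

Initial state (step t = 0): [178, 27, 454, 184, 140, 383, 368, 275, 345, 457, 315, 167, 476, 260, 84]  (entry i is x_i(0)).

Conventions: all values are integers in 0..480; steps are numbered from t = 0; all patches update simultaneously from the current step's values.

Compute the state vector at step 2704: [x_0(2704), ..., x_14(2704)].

Simulating step by step:
t=0: [178, 27, 454, 184, 140, 383, 368, 275, 345, 457, 315, 167, 476, 260, 84]
t=1: [244, 213, 239, 250, 233, 195, 255, 169, 207, 197, 261, 199, 188, 226, 278]
t=2: [113, 94, 173, 108, 177, 304, 120, 374, 315, 307, 114, 242, 304, 169, 119]
t=3: [318, 320, 276, 313, 293, 174, 299, 157, 183, 195, 312, 220, 210, 268, 323]
t=4: [146, 136, 209, 141, 205, 239, 70, 376, 321, 312, 68, 113, 317, 123, 145]
t=5: [317, 335, 310, 334, 301, 213, 335, 166, 199, 203, 349, 277, 228, 312, 337]
t=6: [158, 77, 144, 159, 135, 122, 95, 307, 254, 247, 90, 69, 185, 69, 157]
t=7: [310, 344, 327, 311, 333, 272, 347, 181, 245, 226, 341, 314, 292, 326, 326]
t=8: [79, 90, 77, 86, 152, 70, 97, 176, 130, 121, 97, 89, 137, 87, 86]
t=9: [322, 310, 331, 325, 375, 317, 321, 395, 364, 341, 335, 317, 378, 311, 339]
t=10: [96, 88, 101, 97, 121, 89, 94, 127, 118, 105, 100, 90, 124, 86, 106]
t=11: [330, 321, 336, 331, 354, 321, 328, 358, 352, 337, 333, 321, 357, 318, 341]
t=12: [98, 93, 101, 99, 110, 92, 97, 113, 110, 101, 99, 92, 112, 91, 105]
t=13: [330, 326, 334, 332, 343, 324, 330, 345, 343, 334, 331, 324, 345, 323, 338]
t=14: [98, 95, 100, 99, 104, 94, 97, 105, 104, 99, 98, 94, 105, 94, 101]
t=15: [330, 327, 332, 331, 336, 326, 329, 337, 336, 331, 330, 326, 337, 326, 333]
t=16: [97, 96, 98, 98, 100, 95, 97, 101, 100, 98, 97, 95, 101, 95, 99]
t=17: [329, 328, 330, 330, 332, 327, 329, 332, 332, 329, 329, 327, 332, 326, 331]
t=18: [96, 96, 97, 97, 98, 95, 96, 98, 98, 97, 97, 95, 98, 95, 98]
t=19: [328, 327, 329, 328, 329, 326, 328, 329, 329, 328, 328, 326, 329, 326, 329]
t=20: [96, 95, 96, 96, 96, 95, 96, 96, 96, 96, 96, 95, 97, 95, 96]
t=21: [327, 326, 327, 327, 328, 326, 327, 328, 328, 327, 327, 326, 328, 326, 328]
t=22: [95, 95, 95, 95, 95, 95, 95, 95, 95, 95, 95, 95, 95, 95, 95]
t=23: [326, 326, 326, 326, 326, 326, 326, 326, 326, 326, 326, 326, 326, 326, 326]
t=24: [95, 95, 95, 95, 95, 95, 95, 95, 95, 95, 95, 95, 95, 95, 95]

Answer: [95, 95, 95, 95, 95, 95, 95, 95, 95, 95, 95, 95, 95, 95, 95]
Key observation: The state at step 22, [95, 95, 95, 95, 95, 95, 95, 95, 95, 95, 95, 95, 95, 95, 95], reappears at step 24: the system is in a cycle of period 2 from step 22 on.  Therefore the state at step 2704 equals the state at step 22 + ((2704 - 22) mod 2) = 22, which is [95, 95, 95, 95, 95, 95, 95, 95, 95, 95, 95, 95, 95, 95, 95].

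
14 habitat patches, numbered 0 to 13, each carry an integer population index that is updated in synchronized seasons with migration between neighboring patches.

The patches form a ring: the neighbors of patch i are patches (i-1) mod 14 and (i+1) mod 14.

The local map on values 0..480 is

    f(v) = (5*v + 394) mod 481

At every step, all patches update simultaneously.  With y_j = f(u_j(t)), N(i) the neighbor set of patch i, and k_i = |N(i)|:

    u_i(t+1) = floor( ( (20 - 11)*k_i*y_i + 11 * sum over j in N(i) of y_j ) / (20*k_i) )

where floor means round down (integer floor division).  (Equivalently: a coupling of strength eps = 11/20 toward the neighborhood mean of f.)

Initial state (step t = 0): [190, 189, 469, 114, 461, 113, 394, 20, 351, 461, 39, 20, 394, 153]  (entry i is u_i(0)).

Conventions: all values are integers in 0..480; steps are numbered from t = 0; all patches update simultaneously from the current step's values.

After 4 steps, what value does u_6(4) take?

Simulating step by step:
t=0: [190, 189, 469, 114, 461, 113, 394, 20, 351, 461, 39, 20, 394, 153]
t=1: [329, 366, 254, 173, 264, 416, 333, 188, 185, 223, 133, 156, 255, 314]
t=2: [145, 227, 263, 268, 222, 142, 182, 302, 281, 154, 120, 184, 171, 111]
t=3: [223, 155, 223, 220, 146, 174, 319, 399, 342, 197, 166, 246, 354, 332]
t=4: [122, 129, 100, 85, 169, 198, 240, 276, 323, 309, 282, 219, 193, 142]

Answer: u_6(4) = 240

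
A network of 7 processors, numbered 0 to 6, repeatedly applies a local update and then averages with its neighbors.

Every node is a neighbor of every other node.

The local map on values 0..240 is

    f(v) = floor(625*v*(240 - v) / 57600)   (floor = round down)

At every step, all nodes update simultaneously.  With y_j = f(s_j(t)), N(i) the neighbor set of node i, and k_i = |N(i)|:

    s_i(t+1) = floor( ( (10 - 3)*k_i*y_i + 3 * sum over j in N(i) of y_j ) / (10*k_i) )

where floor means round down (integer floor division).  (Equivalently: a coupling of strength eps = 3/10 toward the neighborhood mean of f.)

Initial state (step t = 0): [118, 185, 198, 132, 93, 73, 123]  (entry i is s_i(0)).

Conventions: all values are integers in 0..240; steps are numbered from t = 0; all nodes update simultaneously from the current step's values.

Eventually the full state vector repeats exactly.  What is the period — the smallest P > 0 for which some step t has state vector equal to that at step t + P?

Simulating step by step:
t=0: [118, 185, 198, 132, 93, 73, 123]
t=1: [148, 118, 105, 147, 143, 133, 148]
t=2: [148, 154, 152, 148, 150, 152, 148]
t=3: [146, 143, 145, 146, 145, 145, 146]
t=4: [148, 149, 148, 148, 148, 148, 148]
t=5: [147, 147, 147, 147, 147, 147, 147]
t=6: [148, 148, 148, 148, 148, 148, 148]
t=7: [147, 147, 147, 147, 147, 147, 147]

Answer: 2
Key observation: The state at step 5, [147, 147, 147, 147, 147, 147, 147], reappears at step 7 — and no state repeats earlier — so the cycle the system enters has period 2.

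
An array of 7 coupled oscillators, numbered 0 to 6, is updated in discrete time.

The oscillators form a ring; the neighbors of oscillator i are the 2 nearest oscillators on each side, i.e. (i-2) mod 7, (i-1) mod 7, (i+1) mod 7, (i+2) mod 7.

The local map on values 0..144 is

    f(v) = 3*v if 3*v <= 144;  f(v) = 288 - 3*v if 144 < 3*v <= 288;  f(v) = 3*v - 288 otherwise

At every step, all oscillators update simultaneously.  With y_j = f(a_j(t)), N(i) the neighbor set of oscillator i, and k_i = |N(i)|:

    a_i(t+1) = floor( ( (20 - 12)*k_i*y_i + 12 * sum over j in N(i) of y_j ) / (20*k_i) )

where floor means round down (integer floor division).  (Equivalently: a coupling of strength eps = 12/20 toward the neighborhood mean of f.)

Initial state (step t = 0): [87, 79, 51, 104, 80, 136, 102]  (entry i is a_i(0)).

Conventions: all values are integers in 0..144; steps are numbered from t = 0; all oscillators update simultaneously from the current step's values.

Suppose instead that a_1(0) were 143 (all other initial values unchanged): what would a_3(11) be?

Simulating step by step:
t=0: [87, 143, 51, 104, 80, 136, 102]
t=1: [72, 87, 90, 76, 63, 65, 57]
t=2: [67, 50, 45, 59, 82, 89, 90]
t=3: [81, 107, 110, 94, 59, 47, 50]
t=4: [71, 47, 46, 51, 93, 101, 104]
t=5: [77, 112, 109, 99, 50, 42, 45]
t=6: [75, 55, 53, 56, 101, 101, 109]
t=7: [71, 101, 99, 90, 51, 41, 48]
t=8: [73, 42, 40, 49, 98, 105, 109]
t=9: [74, 105, 99, 98, 51, 49, 49]
t=10: [74, 44, 38, 49, 98, 108, 111]
t=11: [75, 107, 97, 99, 52, 53, 54]

Answer: a_3(11) = 99
Key observation: This trace re-runs the system from the modified initial state.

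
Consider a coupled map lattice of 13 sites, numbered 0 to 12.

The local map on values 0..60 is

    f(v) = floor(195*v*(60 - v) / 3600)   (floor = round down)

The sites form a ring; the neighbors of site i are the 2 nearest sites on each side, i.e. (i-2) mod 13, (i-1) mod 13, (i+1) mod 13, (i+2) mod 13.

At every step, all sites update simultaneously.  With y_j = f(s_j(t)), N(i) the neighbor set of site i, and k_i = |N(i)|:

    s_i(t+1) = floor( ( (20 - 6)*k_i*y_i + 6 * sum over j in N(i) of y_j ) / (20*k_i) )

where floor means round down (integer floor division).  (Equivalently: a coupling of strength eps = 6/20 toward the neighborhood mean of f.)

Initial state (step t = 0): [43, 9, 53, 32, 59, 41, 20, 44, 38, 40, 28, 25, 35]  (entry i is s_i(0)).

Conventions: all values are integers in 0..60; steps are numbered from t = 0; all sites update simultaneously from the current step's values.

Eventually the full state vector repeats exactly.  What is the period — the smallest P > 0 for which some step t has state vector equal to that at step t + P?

Simulating step by step:
t=0: [43, 9, 53, 32, 59, 41, 20, 44, 38, 40, 28, 25, 35]
t=1: [37, 28, 22, 40, 13, 39, 39, 39, 44, 43, 47, 46, 44]
t=2: [44, 46, 44, 42, 36, 43, 42, 43, 38, 38, 34, 35, 38]
t=3: [38, 35, 38, 39, 43, 39, 40, 39, 44, 44, 46, 46, 43]
t=4: [43, 45, 44, 43, 40, 43, 42, 43, 38, 37, 34, 35, 39]
t=5: [39, 37, 38, 39, 41, 39, 40, 40, 44, 45, 46, 46, 43]
t=6: [43, 45, 44, 44, 42, 43, 42, 42, 38, 36, 34, 35, 39]
t=7: [39, 37, 38, 38, 39, 39, 40, 40, 44, 45, 46, 46, 43]
t=8: [43, 45, 44, 44, 44, 43, 42, 42, 38, 36, 34, 35, 39]
t=9: [39, 37, 37, 37, 38, 39, 40, 40, 44, 45, 46, 46, 43]
t=10: [43, 45, 45, 45, 44, 44, 42, 42, 38, 36, 34, 35, 39]
t=11: [39, 36, 36, 36, 37, 38, 40, 40, 44, 45, 46, 46, 43]
t=12: [43, 45, 45, 45, 45, 44, 43, 42, 38, 36, 34, 35, 39]
t=13: [39, 36, 36, 36, 36, 37, 39, 40, 44, 45, 46, 46, 43]
t=14: [43, 45, 45, 46, 45, 45, 43, 42, 38, 36, 34, 35, 39]
t=15: [39, 36, 36, 34, 36, 36, 39, 40, 44, 45, 46, 46, 43]
t=16: [43, 45, 45, 46, 45, 45, 43, 42, 38, 36, 34, 35, 39]

Answer: 2
Key observation: The state at step 14, [43, 45, 45, 46, 45, 45, 43, 42, 38, 36, 34, 35, 39], reappears at step 16 — and no state repeats earlier — so the cycle the system enters has period 2.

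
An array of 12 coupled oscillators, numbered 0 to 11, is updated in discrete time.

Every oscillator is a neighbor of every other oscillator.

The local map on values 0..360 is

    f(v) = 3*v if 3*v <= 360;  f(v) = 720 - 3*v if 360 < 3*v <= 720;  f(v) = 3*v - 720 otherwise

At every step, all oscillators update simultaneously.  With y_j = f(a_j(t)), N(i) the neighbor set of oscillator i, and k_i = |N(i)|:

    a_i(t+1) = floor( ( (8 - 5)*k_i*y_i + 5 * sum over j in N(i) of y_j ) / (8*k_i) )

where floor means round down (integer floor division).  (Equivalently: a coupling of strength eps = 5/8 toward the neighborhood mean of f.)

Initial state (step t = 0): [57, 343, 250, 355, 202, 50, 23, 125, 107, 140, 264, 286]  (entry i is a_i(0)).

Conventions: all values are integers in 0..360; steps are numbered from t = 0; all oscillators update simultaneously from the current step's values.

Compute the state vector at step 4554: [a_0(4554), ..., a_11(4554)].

Answer: [324, 324, 323, 326, 326, 326, 319, 326, 326, 323, 320, 329]
Key observation: The state at step 12, [36, 36, 35, 38, 38, 38, 31, 38, 38, 35, 32, 41], reappears at step 16: the system is in a cycle of period 4 from step 12 on.  Therefore the state at step 4554 equals the state at step 12 + ((4554 - 12) mod 4) = 14, which is [324, 324, 323, 326, 326, 326, 319, 326, 326, 323, 320, 329].

Derivation:
t=0: [57, 343, 250, 355, 202, 50, 23, 125, 107, 140, 264, 286]
t=1: [188, 232, 143, 244, 170, 182, 156, 244, 236, 229, 157, 178]
t=2: [141, 99, 184, 95, 158, 146, 171, 95, 95, 102, 170, 150]
t=3: [272, 272, 231, 268, 256, 268, 244, 268, 268, 275, 245, 264]
t=4: [76, 76, 54, 72, 61, 72, 49, 72, 72, 79, 50, 68]
t=5: [209, 209, 188, 205, 194, 205, 183, 205, 205, 211, 184, 201]
t=6: [111, 111, 131, 115, 125, 115, 136, 115, 115, 109, 135, 119]
t=7: [334, 334, 332, 338, 338, 338, 328, 338, 338, 332, 329, 342]
t=8: [284, 284, 282, 288, 288, 288, 278, 288, 288, 282, 279, 291]
t=9: [134, 134, 132, 137, 137, 137, 128, 137, 137, 132, 129, 140]
t=10: [316, 316, 318, 314, 314, 314, 322, 314, 314, 318, 321, 311]
t=11: [228, 228, 229, 226, 226, 226, 233, 226, 226, 229, 232, 223]
t=12: [36, 36, 35, 38, 38, 38, 31, 38, 38, 35, 32, 41]
t=13: [108, 108, 107, 110, 110, 110, 103, 110, 110, 107, 104, 113]
t=14: [324, 324, 323, 326, 326, 326, 319, 326, 326, 323, 320, 329]
t=15: [252, 252, 251, 254, 254, 254, 247, 254, 254, 251, 248, 257]
t=16: [36, 36, 35, 38, 38, 38, 31, 38, 38, 35, 32, 41]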